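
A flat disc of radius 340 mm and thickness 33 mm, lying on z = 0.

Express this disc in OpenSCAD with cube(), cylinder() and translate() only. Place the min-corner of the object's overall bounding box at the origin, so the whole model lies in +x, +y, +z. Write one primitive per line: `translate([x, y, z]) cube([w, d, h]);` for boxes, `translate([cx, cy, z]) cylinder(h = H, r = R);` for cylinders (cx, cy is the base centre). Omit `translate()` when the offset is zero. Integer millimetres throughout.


translate([340, 340, 0]) cylinder(h = 33, r = 340);


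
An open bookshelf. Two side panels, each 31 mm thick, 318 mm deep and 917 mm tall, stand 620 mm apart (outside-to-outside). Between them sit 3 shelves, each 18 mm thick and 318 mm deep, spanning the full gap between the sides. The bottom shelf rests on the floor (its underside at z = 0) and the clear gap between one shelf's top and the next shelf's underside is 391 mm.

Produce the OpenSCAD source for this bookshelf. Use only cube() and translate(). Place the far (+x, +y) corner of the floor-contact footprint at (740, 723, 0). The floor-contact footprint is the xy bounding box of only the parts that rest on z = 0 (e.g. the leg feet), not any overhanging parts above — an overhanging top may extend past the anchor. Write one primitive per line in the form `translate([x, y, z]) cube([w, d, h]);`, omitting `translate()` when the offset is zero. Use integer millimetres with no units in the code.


translate([120, 405, 0]) cube([31, 318, 917]);
translate([709, 405, 0]) cube([31, 318, 917]);
translate([151, 405, 0]) cube([558, 318, 18]);
translate([151, 405, 409]) cube([558, 318, 18]);
translate([151, 405, 818]) cube([558, 318, 18]);


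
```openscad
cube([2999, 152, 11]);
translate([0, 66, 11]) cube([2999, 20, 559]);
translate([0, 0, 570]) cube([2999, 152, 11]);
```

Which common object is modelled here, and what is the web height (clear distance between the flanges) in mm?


An I-beam. The web height is 559 mm.

Two wide flanges with a thin centred web — an I-beam. Overall 581 mm minus two 11 mm flanges gives a web of 581 − 2·11 = 559 mm.


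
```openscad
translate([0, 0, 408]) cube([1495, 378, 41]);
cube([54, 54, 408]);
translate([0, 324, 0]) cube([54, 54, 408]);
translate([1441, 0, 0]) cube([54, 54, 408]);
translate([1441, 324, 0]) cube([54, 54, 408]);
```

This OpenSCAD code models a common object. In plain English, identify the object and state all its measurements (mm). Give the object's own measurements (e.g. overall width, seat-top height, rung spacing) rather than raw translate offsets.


A bench: a 1495×378 mm seat slab, 41 mm thick, top at z = 449 mm, on four 54×54 mm square legs flush with the seat corners and standing on z = 0.


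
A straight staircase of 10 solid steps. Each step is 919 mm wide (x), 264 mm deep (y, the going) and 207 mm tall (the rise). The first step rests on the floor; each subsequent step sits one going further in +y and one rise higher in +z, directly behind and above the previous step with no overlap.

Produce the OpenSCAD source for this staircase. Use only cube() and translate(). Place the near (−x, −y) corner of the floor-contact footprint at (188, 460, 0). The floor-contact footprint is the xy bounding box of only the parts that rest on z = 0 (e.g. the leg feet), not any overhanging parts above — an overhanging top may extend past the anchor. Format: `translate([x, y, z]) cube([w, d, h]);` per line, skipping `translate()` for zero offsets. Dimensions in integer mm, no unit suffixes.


translate([188, 460, 0]) cube([919, 264, 207]);
translate([188, 724, 207]) cube([919, 264, 207]);
translate([188, 988, 414]) cube([919, 264, 207]);
translate([188, 1252, 621]) cube([919, 264, 207]);
translate([188, 1516, 828]) cube([919, 264, 207]);
translate([188, 1780, 1035]) cube([919, 264, 207]);
translate([188, 2044, 1242]) cube([919, 264, 207]);
translate([188, 2308, 1449]) cube([919, 264, 207]);
translate([188, 2572, 1656]) cube([919, 264, 207]);
translate([188, 2836, 1863]) cube([919, 264, 207]);


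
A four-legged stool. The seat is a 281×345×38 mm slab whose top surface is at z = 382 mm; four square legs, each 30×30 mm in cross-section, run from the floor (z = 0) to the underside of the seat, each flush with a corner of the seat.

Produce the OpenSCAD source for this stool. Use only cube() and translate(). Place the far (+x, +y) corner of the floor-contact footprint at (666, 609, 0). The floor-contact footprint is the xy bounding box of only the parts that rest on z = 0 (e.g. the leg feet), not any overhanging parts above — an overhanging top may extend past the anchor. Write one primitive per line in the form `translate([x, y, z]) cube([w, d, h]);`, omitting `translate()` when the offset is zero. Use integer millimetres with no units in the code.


translate([385, 264, 344]) cube([281, 345, 38]);
translate([385, 264, 0]) cube([30, 30, 344]);
translate([636, 264, 0]) cube([30, 30, 344]);
translate([385, 579, 0]) cube([30, 30, 344]);
translate([636, 579, 0]) cube([30, 30, 344]);


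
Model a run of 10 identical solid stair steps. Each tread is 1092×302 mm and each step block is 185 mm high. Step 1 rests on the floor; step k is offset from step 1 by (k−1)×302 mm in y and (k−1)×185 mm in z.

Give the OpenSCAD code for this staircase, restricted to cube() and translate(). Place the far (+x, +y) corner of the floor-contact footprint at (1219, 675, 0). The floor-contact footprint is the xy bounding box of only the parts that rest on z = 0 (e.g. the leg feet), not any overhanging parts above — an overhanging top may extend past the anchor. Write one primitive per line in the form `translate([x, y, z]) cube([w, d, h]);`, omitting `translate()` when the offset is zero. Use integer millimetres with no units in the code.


translate([127, 373, 0]) cube([1092, 302, 185]);
translate([127, 675, 185]) cube([1092, 302, 185]);
translate([127, 977, 370]) cube([1092, 302, 185]);
translate([127, 1279, 555]) cube([1092, 302, 185]);
translate([127, 1581, 740]) cube([1092, 302, 185]);
translate([127, 1883, 925]) cube([1092, 302, 185]);
translate([127, 2185, 1110]) cube([1092, 302, 185]);
translate([127, 2487, 1295]) cube([1092, 302, 185]);
translate([127, 2789, 1480]) cube([1092, 302, 185]);
translate([127, 3091, 1665]) cube([1092, 302, 185]);


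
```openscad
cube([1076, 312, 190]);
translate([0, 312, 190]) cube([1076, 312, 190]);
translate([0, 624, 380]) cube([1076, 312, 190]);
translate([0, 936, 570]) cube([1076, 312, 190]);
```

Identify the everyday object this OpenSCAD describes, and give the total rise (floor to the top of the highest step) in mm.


A staircase. The total rise is 760 mm.

4 identical blocks, each offset up and back from the previous — a staircase. Each step is 190 mm tall and there are 4 of them, so the total rise is 4 × 190 = 760 mm.


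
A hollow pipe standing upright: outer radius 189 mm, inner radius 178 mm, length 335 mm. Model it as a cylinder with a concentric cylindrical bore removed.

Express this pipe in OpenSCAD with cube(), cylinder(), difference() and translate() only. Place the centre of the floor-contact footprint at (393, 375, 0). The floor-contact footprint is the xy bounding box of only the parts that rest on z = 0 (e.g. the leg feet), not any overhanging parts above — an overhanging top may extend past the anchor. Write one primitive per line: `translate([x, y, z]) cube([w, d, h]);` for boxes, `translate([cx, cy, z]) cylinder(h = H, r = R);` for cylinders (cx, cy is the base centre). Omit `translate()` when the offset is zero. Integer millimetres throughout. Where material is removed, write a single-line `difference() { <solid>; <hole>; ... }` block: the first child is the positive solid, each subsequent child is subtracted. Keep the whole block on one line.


difference() { translate([393, 375, 0]) cylinder(h = 335, r = 189); translate([393, 375, 0]) cylinder(h = 335, r = 178); }


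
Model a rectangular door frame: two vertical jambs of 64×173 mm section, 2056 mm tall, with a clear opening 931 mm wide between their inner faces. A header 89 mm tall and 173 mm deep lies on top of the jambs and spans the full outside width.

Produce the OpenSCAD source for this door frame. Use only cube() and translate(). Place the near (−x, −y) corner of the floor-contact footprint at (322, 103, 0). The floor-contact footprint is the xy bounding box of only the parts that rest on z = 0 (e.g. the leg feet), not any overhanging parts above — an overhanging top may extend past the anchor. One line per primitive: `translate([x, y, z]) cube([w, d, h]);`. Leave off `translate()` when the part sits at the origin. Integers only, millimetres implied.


translate([322, 103, 0]) cube([64, 173, 2056]);
translate([1317, 103, 0]) cube([64, 173, 2056]);
translate([322, 103, 2056]) cube([1059, 173, 89]);


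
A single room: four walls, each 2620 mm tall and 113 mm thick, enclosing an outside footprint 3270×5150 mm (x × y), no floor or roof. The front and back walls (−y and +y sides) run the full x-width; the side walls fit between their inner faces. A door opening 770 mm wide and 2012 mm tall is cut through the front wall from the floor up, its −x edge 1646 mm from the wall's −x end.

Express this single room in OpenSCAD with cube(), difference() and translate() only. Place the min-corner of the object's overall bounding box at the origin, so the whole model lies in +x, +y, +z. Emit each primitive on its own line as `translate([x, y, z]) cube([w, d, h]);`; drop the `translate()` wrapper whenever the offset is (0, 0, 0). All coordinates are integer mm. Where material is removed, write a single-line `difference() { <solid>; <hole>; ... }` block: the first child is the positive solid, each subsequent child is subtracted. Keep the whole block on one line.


difference() { cube([3270, 113, 2620]); translate([1646, 0, 0]) cube([770, 113, 2012]); }
translate([0, 5037, 0]) cube([3270, 113, 2620]);
translate([0, 113, 0]) cube([113, 4924, 2620]);
translate([3157, 113, 0]) cube([113, 4924, 2620]);


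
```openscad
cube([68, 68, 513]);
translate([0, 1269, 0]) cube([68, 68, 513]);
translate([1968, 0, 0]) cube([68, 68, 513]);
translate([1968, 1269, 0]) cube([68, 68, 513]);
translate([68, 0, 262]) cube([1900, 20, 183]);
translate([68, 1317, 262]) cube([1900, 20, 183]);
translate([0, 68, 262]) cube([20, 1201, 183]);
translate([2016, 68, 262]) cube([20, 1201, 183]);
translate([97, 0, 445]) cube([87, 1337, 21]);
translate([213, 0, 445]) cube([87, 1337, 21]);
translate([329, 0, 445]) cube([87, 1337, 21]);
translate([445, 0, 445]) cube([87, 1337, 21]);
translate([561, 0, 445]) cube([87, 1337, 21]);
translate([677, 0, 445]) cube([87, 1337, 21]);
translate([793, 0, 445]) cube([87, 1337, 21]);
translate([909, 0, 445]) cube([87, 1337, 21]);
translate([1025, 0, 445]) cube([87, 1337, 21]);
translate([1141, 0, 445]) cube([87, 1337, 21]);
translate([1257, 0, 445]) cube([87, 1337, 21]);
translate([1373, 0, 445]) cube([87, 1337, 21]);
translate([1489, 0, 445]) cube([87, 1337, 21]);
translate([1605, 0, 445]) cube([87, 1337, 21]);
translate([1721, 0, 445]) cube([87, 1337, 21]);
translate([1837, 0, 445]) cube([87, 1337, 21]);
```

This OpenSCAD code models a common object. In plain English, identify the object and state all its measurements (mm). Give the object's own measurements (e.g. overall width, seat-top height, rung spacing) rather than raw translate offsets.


A bed frame 2036 mm long (x) by 1337 mm wide (y). Four 68×68 mm corner posts, 513 mm tall, at the corners of the footprint. Four rails of 20 mm thickness and 183 mm height run between adjacent posts with their undersides at z = 262 mm, their outer faces flush with the outside of the frame (the two x-running rails run between the posts' inner faces; the two y-running rails run between the posts' inner faces). 16 slats, each 87 mm wide (x) and 21 mm thick, lie across the top of the two x-running rails, running the full 1337 mm width of the frame in y; along x they sit between the end posts with a 29 mm gap after the −x posts and between neighbouring slats, leaving 44 mm before the +x posts.


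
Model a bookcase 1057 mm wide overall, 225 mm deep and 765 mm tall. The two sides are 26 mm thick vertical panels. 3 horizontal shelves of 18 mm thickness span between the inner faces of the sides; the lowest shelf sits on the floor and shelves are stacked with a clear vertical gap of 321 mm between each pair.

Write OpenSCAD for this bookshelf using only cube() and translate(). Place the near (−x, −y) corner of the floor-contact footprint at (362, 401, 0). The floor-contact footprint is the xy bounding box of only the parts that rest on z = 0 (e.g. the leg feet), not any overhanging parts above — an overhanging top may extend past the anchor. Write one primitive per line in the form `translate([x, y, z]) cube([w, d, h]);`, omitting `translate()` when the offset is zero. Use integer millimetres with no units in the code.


translate([362, 401, 0]) cube([26, 225, 765]);
translate([1393, 401, 0]) cube([26, 225, 765]);
translate([388, 401, 0]) cube([1005, 225, 18]);
translate([388, 401, 339]) cube([1005, 225, 18]);
translate([388, 401, 678]) cube([1005, 225, 18]);


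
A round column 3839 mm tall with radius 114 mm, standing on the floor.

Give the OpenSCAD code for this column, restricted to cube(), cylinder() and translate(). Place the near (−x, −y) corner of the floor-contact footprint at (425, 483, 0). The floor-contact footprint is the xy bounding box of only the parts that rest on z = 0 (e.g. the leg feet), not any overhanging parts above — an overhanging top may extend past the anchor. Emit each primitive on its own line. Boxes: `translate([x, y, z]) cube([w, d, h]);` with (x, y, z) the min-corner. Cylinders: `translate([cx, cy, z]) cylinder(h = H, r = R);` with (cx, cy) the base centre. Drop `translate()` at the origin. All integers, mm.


translate([539, 597, 0]) cylinder(h = 3839, r = 114);


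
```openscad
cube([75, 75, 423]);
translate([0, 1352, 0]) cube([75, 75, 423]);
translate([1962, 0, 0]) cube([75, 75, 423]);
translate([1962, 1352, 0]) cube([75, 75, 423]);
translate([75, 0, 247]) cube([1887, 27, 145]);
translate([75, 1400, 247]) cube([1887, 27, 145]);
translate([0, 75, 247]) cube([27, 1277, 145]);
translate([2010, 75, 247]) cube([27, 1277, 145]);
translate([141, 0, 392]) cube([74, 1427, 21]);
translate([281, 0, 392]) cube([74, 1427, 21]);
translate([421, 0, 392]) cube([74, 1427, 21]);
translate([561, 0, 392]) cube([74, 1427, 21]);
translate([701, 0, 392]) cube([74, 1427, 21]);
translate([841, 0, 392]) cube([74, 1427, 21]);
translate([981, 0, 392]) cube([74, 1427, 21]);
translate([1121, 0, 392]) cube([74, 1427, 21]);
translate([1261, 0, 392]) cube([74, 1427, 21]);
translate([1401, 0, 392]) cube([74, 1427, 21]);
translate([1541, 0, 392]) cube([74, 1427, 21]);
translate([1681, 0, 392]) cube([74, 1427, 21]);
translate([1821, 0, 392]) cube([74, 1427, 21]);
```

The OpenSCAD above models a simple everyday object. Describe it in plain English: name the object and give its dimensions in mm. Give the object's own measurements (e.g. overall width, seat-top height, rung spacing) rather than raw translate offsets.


A bed frame 2037 mm long (x) by 1427 mm wide (y). Four 75×75 mm corner posts, 423 mm tall, at the corners of the footprint. Four rails of 27 mm thickness and 145 mm height run between adjacent posts with their undersides at z = 247 mm, their outer faces flush with the outside of the frame (the two x-running rails run between the posts' inner faces; the two y-running rails run between the posts' inner faces). 13 slats, each 74 mm wide (x) and 21 mm thick, lie across the top of the two x-running rails, running the full 1427 mm width of the frame in y; along x they sit between the end posts with a 66 mm gap after the −x posts and between neighbouring slats, leaving 67 mm before the +x posts.


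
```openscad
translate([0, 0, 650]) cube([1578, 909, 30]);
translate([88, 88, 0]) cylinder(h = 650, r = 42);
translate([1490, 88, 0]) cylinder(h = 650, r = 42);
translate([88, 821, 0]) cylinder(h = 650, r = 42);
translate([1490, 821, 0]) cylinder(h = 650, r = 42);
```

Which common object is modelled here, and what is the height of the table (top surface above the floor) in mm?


A table. The table height is 680 mm.

A 1578×909×30 slab sits at z = 650 on four Ø84 mm round legs — a table. The top surface is at 650 + 30 = 680 mm.


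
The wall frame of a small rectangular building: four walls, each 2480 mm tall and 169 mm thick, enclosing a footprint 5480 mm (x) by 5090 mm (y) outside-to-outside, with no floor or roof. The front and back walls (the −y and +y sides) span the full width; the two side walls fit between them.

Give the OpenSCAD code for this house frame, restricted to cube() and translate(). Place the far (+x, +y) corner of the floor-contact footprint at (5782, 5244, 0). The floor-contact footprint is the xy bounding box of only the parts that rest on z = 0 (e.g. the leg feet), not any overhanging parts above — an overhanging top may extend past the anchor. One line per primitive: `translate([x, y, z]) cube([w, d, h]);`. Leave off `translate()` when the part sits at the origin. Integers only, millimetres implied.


translate([302, 154, 0]) cube([5480, 169, 2480]);
translate([302, 5075, 0]) cube([5480, 169, 2480]);
translate([302, 323, 0]) cube([169, 4752, 2480]);
translate([5613, 323, 0]) cube([169, 4752, 2480]);


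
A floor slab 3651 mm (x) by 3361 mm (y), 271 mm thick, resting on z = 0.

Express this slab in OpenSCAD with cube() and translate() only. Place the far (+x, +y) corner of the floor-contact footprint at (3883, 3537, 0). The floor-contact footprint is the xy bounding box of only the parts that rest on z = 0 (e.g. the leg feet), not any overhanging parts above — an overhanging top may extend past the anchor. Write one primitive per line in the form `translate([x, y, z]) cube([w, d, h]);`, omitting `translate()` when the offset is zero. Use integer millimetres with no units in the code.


translate([232, 176, 0]) cube([3651, 3361, 271]);


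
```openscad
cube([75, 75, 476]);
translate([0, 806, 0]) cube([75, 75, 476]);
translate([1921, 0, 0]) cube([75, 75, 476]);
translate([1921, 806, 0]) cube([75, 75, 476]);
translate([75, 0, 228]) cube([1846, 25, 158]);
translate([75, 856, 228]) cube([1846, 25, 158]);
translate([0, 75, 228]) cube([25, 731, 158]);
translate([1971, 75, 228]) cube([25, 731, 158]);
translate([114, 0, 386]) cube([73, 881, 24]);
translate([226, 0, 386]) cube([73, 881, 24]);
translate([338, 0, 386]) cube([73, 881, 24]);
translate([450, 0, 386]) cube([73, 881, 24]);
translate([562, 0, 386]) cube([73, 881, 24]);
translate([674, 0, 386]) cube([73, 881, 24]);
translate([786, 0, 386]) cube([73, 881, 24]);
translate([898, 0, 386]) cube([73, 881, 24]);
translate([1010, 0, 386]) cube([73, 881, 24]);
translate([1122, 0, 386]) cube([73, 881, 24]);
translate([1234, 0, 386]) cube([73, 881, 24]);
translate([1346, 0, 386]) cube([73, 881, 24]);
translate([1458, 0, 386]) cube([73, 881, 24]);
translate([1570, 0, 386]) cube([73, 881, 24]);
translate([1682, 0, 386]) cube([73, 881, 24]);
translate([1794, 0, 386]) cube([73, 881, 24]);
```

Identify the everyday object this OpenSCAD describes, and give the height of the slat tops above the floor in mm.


A bed frame. The slat-top height is 410 mm.

Four posts, four rails, and a row of slats — a bed frame. Slats sit on the rails at z = 228 + 158 = 386; with slat thickness 24, the top is 410 mm.


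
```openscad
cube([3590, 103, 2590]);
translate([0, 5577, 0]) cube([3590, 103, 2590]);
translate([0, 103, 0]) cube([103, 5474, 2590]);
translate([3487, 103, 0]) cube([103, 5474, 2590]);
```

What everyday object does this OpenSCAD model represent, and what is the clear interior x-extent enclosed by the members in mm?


A house (or room) frame. The interior width is 3384 mm.

Four 2590 mm walls enclosing a rectangle with no floor or roof — a room or house frame. Outside width is 3590 mm and wall thickness is 103 mm, so the interior width is 3590 − 2 × 103 = 3384 mm.


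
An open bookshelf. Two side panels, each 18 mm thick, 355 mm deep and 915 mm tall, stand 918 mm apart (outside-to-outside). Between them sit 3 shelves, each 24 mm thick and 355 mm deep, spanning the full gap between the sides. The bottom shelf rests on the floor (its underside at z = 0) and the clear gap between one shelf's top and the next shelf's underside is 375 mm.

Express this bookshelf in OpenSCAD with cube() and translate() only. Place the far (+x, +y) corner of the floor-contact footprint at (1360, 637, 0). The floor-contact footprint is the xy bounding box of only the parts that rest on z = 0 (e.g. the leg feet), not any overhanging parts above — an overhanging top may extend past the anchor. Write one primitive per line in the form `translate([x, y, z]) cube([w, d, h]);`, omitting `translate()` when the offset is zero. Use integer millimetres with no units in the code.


translate([442, 282, 0]) cube([18, 355, 915]);
translate([1342, 282, 0]) cube([18, 355, 915]);
translate([460, 282, 0]) cube([882, 355, 24]);
translate([460, 282, 399]) cube([882, 355, 24]);
translate([460, 282, 798]) cube([882, 355, 24]);


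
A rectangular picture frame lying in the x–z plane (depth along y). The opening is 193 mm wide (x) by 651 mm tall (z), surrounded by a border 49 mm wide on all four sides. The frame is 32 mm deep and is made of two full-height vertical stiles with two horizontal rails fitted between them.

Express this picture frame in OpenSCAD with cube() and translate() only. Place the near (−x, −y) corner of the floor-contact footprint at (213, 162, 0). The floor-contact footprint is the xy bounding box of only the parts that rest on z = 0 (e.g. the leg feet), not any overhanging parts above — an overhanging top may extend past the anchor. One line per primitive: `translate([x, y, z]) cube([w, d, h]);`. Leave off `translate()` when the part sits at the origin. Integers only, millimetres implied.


translate([213, 162, 0]) cube([49, 32, 749]);
translate([455, 162, 0]) cube([49, 32, 749]);
translate([262, 162, 0]) cube([193, 32, 49]);
translate([262, 162, 700]) cube([193, 32, 49]);


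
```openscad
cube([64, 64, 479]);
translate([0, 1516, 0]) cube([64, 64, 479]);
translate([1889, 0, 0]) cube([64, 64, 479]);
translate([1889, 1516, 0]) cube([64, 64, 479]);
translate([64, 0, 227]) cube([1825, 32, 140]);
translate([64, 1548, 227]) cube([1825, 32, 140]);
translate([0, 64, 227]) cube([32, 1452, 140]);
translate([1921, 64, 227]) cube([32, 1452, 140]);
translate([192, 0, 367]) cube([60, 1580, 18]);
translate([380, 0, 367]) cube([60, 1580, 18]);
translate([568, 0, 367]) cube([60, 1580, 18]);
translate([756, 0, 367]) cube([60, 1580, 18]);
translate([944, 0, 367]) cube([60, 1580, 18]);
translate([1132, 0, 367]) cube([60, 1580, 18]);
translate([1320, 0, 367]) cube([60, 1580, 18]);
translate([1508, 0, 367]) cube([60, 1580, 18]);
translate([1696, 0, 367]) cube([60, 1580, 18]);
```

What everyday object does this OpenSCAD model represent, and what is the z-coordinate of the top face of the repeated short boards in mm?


A bed frame. The slat-top height is 385 mm.

Four posts, four rails, and a row of slats — a bed frame. Slats sit on the rails at z = 227 + 140 = 367; with slat thickness 18, the top is 385 mm.


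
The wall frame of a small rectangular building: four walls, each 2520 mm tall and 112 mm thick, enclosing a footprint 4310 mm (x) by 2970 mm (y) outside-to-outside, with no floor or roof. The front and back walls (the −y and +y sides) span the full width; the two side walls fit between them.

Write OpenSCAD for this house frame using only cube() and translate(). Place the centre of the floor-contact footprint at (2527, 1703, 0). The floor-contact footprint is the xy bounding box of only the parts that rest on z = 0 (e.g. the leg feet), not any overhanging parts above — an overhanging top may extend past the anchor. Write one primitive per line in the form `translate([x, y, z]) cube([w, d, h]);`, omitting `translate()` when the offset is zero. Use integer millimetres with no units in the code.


translate([372, 218, 0]) cube([4310, 112, 2520]);
translate([372, 3076, 0]) cube([4310, 112, 2520]);
translate([372, 330, 0]) cube([112, 2746, 2520]);
translate([4570, 330, 0]) cube([112, 2746, 2520]);


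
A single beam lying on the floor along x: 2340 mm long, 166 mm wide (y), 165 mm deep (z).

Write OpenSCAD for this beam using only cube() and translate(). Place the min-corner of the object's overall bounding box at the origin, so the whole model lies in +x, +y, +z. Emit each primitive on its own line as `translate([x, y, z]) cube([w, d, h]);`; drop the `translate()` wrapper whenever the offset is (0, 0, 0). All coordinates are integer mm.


cube([2340, 166, 165]);


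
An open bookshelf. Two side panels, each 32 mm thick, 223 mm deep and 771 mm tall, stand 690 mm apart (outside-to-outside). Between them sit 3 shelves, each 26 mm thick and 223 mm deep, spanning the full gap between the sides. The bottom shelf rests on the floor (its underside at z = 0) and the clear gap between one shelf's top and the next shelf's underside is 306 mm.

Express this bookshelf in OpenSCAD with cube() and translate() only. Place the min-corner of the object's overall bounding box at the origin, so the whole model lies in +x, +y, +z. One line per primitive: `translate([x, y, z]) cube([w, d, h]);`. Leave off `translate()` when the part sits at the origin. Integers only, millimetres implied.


cube([32, 223, 771]);
translate([658, 0, 0]) cube([32, 223, 771]);
translate([32, 0, 0]) cube([626, 223, 26]);
translate([32, 0, 332]) cube([626, 223, 26]);
translate([32, 0, 664]) cube([626, 223, 26]);


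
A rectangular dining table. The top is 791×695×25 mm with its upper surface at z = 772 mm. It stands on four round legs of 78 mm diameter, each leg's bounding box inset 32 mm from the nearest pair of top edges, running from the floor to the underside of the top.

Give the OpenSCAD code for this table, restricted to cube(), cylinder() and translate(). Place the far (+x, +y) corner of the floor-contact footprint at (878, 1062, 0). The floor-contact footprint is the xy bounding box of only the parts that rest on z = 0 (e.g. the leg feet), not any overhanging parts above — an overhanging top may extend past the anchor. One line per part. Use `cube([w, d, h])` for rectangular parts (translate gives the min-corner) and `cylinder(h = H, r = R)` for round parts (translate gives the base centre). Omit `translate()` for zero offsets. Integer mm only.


translate([119, 399, 747]) cube([791, 695, 25]);
translate([190, 470, 0]) cylinder(h = 747, r = 39);
translate([839, 470, 0]) cylinder(h = 747, r = 39);
translate([190, 1023, 0]) cylinder(h = 747, r = 39);
translate([839, 1023, 0]) cylinder(h = 747, r = 39);


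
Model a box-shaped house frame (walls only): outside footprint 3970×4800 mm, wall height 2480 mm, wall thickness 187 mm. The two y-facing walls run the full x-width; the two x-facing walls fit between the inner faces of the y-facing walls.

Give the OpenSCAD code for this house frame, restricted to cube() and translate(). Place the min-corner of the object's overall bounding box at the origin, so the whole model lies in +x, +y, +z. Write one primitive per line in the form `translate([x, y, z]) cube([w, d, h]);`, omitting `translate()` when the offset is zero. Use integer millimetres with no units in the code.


cube([3970, 187, 2480]);
translate([0, 4613, 0]) cube([3970, 187, 2480]);
translate([0, 187, 0]) cube([187, 4426, 2480]);
translate([3783, 187, 0]) cube([187, 4426, 2480]);


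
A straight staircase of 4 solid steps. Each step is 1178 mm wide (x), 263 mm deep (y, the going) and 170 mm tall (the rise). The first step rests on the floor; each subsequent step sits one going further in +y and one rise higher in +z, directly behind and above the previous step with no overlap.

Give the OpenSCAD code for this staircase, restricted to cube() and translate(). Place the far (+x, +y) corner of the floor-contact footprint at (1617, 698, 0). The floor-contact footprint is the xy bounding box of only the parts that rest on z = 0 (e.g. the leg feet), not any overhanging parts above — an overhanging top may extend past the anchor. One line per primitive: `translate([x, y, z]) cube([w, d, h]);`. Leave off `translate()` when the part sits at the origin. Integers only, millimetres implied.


translate([439, 435, 0]) cube([1178, 263, 170]);
translate([439, 698, 170]) cube([1178, 263, 170]);
translate([439, 961, 340]) cube([1178, 263, 170]);
translate([439, 1224, 510]) cube([1178, 263, 170]);


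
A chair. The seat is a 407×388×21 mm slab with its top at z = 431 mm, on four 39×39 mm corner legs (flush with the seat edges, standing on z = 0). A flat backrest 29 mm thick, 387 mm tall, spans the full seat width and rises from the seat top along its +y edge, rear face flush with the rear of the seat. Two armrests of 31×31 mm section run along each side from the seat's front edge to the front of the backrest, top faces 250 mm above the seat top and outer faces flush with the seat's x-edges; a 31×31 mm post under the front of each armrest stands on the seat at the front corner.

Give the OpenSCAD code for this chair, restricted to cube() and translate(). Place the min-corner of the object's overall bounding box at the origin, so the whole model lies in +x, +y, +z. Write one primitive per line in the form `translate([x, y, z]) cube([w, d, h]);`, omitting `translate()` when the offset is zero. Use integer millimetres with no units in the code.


translate([0, 0, 410]) cube([407, 388, 21]);
cube([39, 39, 410]);
translate([368, 0, 0]) cube([39, 39, 410]);
translate([0, 349, 0]) cube([39, 39, 410]);
translate([368, 349, 0]) cube([39, 39, 410]);
translate([0, 359, 431]) cube([407, 29, 387]);
translate([0, 0, 650]) cube([31, 359, 31]);
translate([376, 0, 650]) cube([31, 359, 31]);
translate([0, 0, 431]) cube([31, 31, 219]);
translate([376, 0, 431]) cube([31, 31, 219]);


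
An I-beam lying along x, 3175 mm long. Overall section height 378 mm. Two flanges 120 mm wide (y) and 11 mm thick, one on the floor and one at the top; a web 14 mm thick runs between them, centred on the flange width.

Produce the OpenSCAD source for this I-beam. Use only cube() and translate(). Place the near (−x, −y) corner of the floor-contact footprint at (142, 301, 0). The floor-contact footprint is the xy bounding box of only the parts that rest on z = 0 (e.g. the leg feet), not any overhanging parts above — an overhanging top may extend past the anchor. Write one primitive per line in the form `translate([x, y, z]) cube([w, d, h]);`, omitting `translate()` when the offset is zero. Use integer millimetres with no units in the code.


translate([142, 301, 0]) cube([3175, 120, 11]);
translate([142, 354, 11]) cube([3175, 14, 356]);
translate([142, 301, 367]) cube([3175, 120, 11]);


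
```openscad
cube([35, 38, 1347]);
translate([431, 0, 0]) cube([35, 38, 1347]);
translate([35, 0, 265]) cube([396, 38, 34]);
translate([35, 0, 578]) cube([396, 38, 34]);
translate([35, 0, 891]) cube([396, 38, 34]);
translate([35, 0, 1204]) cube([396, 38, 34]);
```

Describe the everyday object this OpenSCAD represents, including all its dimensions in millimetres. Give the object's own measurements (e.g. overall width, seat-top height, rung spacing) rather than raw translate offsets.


A straight ladder. Two 35×38 mm vertical rails, 1347 mm tall, stand 466 mm apart (outside-to-outside) with their front faces coplanar on the −y side. 4 rungs, each 38 mm deep and 34 mm tall, span between the inner faces of the rails, front faces flush with the rails. The lowest rung's underside is at z = 265 mm and rungs are spaced 313 mm apart (underside to underside).


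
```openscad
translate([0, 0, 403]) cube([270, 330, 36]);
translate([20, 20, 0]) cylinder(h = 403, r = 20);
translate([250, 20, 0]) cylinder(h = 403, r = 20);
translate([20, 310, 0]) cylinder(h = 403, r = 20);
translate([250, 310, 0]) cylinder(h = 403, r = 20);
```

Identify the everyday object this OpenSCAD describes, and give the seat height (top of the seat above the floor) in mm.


A stool. The seat height is 439 mm.

A 270×330×36 slab at z = 403 on four corner cylinders — a stool. The seat top is 403 + 36 = 439 mm.


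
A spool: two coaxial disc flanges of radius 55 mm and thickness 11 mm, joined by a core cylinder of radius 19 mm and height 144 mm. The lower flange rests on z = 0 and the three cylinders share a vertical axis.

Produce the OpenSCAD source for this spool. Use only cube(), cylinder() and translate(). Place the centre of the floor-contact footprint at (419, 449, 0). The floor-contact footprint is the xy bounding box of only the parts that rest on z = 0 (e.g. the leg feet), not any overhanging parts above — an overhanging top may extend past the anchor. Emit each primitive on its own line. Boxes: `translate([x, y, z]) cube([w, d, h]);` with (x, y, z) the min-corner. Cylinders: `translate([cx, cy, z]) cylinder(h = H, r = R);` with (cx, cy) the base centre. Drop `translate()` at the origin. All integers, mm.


translate([419, 449, 0]) cylinder(h = 11, r = 55);
translate([419, 449, 11]) cylinder(h = 144, r = 19);
translate([419, 449, 155]) cylinder(h = 11, r = 55);


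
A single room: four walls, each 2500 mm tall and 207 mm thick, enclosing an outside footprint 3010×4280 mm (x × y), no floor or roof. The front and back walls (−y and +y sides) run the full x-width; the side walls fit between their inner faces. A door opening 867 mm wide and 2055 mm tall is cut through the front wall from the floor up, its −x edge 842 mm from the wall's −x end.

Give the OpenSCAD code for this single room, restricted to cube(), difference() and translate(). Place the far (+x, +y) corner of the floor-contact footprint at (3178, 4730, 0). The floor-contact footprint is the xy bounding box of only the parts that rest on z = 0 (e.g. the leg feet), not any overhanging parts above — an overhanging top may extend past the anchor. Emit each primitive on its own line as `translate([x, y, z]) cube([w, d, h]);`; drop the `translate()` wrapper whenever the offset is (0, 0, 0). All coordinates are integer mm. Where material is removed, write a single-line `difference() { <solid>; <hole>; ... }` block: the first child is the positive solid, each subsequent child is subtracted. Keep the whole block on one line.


difference() { translate([168, 450, 0]) cube([3010, 207, 2500]); translate([1010, 450, 0]) cube([867, 207, 2055]); }
translate([168, 4523, 0]) cube([3010, 207, 2500]);
translate([168, 657, 0]) cube([207, 3866, 2500]);
translate([2971, 657, 0]) cube([207, 3866, 2500]);


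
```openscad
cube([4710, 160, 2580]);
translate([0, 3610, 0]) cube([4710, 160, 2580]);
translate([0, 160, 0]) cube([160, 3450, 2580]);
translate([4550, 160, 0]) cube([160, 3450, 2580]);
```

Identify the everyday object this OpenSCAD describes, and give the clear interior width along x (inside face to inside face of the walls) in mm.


A house (or room) frame. The interior width is 4390 mm.

Four 2580 mm walls enclosing a rectangle with no floor or roof — a room or house frame. Outside width is 4710 mm and wall thickness is 160 mm, so the interior width is 4710 − 2 × 160 = 4390 mm.


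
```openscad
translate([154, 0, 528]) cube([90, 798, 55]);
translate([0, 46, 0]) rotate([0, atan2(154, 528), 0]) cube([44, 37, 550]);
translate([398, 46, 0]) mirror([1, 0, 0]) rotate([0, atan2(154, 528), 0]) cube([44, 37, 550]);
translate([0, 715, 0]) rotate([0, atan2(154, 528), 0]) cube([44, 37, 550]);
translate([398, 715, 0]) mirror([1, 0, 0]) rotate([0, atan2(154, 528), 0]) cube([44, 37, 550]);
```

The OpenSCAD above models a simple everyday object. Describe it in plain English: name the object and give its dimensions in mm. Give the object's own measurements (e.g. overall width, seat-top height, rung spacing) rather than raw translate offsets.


A sawhorse. A 90×798×55 mm beam (x, y, z) sits on two A-frame leg pairs. Each pair is two raked legs of 44×37 mm section (37 mm along y) splaying symmetrically in x. Each leg rises 528 mm vertically over 154 mm of horizontal reach and is 550 mm long along its own axis. Every leg's outer bottom edge rests on the floor and its outer top edge meets a bottom edge of the beam — the left legs (tilting toward +x) meet the beam's −x bottom edge, the right legs (their mirror images, tilting toward −x) meet its +x bottom edge — so the leg tops tuck under the beam, the beam's underside is 528 mm above the floor, and the feet are 398 mm apart outside-to-outside with the beam centred between them. The two leg pairs are set in 46 mm from either end of the beam.


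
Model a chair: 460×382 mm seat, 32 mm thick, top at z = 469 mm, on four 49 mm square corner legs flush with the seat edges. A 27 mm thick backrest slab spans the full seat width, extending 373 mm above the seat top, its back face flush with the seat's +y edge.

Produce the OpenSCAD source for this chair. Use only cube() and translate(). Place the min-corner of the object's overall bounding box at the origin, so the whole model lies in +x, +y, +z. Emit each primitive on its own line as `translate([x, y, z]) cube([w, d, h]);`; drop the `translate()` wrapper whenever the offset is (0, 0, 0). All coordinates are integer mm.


translate([0, 0, 437]) cube([460, 382, 32]);
cube([49, 49, 437]);
translate([411, 0, 0]) cube([49, 49, 437]);
translate([0, 333, 0]) cube([49, 49, 437]);
translate([411, 333, 0]) cube([49, 49, 437]);
translate([0, 355, 469]) cube([460, 27, 373]);


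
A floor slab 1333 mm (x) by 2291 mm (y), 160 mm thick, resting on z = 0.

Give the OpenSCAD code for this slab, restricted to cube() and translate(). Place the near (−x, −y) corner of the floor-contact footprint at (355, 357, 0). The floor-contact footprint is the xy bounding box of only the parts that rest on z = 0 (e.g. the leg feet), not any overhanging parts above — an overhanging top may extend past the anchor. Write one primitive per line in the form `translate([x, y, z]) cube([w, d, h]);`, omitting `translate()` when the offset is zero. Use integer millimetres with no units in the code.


translate([355, 357, 0]) cube([1333, 2291, 160]);


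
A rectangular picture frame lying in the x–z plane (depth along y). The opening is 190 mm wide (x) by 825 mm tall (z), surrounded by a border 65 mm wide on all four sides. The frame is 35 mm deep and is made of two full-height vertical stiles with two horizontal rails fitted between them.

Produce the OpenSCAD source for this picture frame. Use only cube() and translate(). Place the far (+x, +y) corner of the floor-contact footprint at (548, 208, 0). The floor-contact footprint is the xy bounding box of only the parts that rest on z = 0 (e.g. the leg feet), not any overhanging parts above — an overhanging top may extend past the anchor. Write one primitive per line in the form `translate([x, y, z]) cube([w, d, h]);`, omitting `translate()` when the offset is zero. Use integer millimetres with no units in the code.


translate([228, 173, 0]) cube([65, 35, 955]);
translate([483, 173, 0]) cube([65, 35, 955]);
translate([293, 173, 0]) cube([190, 35, 65]);
translate([293, 173, 890]) cube([190, 35, 65]);


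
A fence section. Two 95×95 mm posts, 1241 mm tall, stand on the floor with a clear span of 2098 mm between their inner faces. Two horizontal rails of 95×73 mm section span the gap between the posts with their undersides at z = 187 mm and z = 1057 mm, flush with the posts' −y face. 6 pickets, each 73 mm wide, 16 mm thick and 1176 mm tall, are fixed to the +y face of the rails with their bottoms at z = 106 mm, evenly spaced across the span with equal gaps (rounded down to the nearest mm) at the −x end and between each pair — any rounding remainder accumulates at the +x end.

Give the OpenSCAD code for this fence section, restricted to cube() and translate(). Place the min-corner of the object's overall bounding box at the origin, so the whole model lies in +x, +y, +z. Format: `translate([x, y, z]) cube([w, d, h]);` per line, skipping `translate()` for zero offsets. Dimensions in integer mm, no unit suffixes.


cube([95, 95, 1241]);
translate([2193, 0, 0]) cube([95, 95, 1241]);
translate([95, 0, 187]) cube([2098, 95, 73]);
translate([95, 0, 1057]) cube([2098, 95, 73]);
translate([332, 95, 106]) cube([73, 16, 1176]);
translate([642, 95, 106]) cube([73, 16, 1176]);
translate([952, 95, 106]) cube([73, 16, 1176]);
translate([1262, 95, 106]) cube([73, 16, 1176]);
translate([1572, 95, 106]) cube([73, 16, 1176]);
translate([1882, 95, 106]) cube([73, 16, 1176]);
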